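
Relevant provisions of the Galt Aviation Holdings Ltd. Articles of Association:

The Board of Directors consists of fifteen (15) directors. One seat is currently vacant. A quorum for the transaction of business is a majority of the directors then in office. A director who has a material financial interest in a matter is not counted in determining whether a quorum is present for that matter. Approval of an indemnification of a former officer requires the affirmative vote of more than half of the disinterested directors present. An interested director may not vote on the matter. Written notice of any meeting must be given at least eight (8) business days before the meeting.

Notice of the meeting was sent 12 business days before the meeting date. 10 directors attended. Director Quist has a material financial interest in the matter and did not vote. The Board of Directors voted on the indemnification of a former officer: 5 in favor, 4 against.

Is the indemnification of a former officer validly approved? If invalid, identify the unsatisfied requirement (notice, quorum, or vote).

Notice: 12 business days given; 8 required (12 ≥ 8). Satisfied.
Quorum: 10 present, but the 1 interested director does not count, leaving 9. Quorum is 8. Satisfied.
Vote: the indemnification of a former officer requires a majority of the disinterested directors present (10 − 1 = 9). A majority of 9 is 5, so 5 affirmative votes are needed; 5 voted in favor. Satisfied.

Valid — all requirements satisfied.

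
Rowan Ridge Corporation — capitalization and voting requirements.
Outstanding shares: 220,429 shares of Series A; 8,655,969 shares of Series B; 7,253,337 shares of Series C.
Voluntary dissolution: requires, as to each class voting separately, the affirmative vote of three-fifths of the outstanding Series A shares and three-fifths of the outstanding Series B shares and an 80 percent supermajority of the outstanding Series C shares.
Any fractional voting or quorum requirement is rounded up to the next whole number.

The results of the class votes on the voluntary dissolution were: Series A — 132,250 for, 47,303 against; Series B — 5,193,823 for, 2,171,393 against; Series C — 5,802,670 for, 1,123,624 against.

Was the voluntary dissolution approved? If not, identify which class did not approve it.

Series A: 3/5 of 220429 = 132257.40, rounded up to 132258; 132,258 required, 132,250 in favor — not approved.
Series B: 3/5 of 8655969 = 5193581.40, rounded up to 5193582; 5,193,582 required, 5,193,823 in favor — approved.
Series C: 4/5 of 7253337 = 5802669.60, rounded up to 5802670; 5,802,670 required, 5,802,670 in favor — approved.

Not approved — the Series A shares did not give the required vote.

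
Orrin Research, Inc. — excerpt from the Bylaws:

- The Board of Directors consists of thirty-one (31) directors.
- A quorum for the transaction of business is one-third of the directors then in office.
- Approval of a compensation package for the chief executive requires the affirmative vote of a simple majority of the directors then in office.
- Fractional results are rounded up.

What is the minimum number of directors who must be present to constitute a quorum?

11

1/3 of 31 = 10.33, rounded up to 11.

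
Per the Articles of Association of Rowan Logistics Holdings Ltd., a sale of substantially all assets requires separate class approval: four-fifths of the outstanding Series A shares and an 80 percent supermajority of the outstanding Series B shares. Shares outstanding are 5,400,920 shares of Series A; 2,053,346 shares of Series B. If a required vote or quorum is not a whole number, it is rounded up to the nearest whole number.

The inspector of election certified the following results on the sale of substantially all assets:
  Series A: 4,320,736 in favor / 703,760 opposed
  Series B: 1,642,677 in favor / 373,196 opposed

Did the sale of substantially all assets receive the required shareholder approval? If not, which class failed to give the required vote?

Series A: 4/5 of 5400920 = 4320736; 4,320,736 required, 4,320,736 in favor — approved.
Series B: 4/5 of 2053346 = 1642676.80, rounded up to 1642677; 1,642,677 required, 1,642,677 in favor — approved.

Approved — every class gave the required vote.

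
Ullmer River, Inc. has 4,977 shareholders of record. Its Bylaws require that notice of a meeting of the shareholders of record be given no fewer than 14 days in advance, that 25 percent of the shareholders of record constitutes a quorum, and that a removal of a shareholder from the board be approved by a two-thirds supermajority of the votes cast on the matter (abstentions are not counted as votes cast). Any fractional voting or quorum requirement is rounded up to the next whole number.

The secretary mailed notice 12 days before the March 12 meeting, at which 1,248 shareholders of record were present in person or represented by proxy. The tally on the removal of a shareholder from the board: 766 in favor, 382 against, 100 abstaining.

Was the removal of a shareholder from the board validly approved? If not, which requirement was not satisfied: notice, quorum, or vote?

Invalid — notice requirement not satisfied.

Notice: 12 days given; 14 required. Not satisfied.
Quorum: 25% of 4,977 = 1,244.25, rounded up to 1,245; 1,248 present. Satisfied.
Vote: requires two-thirds of the votes cast (1,248 − 100 abstaining = 1,148); 2/3 of 1148 = 765.33, rounded up to 766, so 766 needed; 766 in favor. Satisfied.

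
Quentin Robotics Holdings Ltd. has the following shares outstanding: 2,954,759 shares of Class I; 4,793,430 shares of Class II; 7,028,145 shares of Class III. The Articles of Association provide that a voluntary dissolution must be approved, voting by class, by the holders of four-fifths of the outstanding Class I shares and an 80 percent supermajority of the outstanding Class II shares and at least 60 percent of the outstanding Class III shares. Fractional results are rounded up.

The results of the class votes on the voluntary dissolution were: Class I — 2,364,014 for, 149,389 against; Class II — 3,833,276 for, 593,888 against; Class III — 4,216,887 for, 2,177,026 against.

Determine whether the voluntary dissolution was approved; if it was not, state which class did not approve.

Not approved — the Class II shares did not give the required vote.

Class I: 4/5 of 2954759 = 2363807.20, rounded up to 2363808; 2,363,808 required, 2,364,014 in favor — approved.
Class II: 4/5 of 4793430 = 3834744; 3,834,744 required, 3,833,276 in favor — not approved.
Class III: 3/5 of 7028145 = 4216887; 4,216,887 required, 4,216,887 in favor — approved.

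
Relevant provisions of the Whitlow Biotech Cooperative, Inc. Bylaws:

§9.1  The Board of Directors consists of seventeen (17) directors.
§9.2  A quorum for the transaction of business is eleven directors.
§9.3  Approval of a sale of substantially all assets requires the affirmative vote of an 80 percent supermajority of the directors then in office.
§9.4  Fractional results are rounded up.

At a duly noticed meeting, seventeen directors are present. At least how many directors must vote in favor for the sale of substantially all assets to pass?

14

The sale of substantially all assets requires four-fifths of the directors then in office (17).
4/5 of 17 = 13.60, rounded up to 14.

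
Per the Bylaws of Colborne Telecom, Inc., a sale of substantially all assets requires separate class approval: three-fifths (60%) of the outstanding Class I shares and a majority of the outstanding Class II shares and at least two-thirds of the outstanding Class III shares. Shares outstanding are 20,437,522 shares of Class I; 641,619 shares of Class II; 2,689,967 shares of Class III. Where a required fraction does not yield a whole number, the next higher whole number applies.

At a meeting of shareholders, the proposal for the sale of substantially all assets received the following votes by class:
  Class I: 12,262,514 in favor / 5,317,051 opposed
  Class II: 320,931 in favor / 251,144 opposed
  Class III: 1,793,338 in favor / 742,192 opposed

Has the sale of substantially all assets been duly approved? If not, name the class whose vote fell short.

Approved — every class gave the required vote.

Class I: 3/5 of 20437522 = 12262513.20, rounded up to 12262514; 12,262,514 required, 12,262,514 in favor — approved.
Class II: a majority of 641619 is 320810; 320,810 required, 320,931 in favor — approved.
Class III: 2/3 of 2689967 = 1793311.33, rounded up to 1793312; 1,793,312 required, 1,793,338 in favor — approved.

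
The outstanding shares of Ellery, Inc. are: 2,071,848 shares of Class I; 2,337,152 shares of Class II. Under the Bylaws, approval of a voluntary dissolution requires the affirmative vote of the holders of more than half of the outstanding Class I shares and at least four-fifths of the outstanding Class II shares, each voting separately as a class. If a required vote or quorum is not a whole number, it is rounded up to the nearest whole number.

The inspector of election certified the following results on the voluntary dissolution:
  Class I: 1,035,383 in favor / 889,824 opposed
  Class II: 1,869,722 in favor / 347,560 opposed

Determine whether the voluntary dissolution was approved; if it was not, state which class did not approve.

Not approved — the Class I shares did not give the required vote.

Class I: a majority of 2071848 is 1035925; 1,035,925 required, 1,035,383 in favor — not approved.
Class II: 4/5 of 2337152 = 1869721.60, rounded up to 1869722; 1,869,722 required, 1,869,722 in favor — approved.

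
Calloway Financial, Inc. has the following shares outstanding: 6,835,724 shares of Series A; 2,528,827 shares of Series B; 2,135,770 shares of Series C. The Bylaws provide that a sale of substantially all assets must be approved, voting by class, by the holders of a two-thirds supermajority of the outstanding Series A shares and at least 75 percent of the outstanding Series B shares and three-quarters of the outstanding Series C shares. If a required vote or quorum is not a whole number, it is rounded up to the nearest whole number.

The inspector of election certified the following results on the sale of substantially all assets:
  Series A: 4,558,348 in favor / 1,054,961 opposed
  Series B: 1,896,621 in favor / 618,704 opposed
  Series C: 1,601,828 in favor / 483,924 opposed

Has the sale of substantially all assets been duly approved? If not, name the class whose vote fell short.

Series A: 2/3 of 6835724 = 4557149.33, rounded up to 4557150; 4,557,150 required, 4,558,348 in favor — approved.
Series B: 3/4 of 2528827 = 1896620.25, rounded up to 1896621; 1,896,621 required, 1,896,621 in favor — approved.
Series C: 3/4 of 2135770 = 1601827.50, rounded up to 1601828; 1,601,828 required, 1,601,828 in favor — approved.

Approved — every class gave the required vote.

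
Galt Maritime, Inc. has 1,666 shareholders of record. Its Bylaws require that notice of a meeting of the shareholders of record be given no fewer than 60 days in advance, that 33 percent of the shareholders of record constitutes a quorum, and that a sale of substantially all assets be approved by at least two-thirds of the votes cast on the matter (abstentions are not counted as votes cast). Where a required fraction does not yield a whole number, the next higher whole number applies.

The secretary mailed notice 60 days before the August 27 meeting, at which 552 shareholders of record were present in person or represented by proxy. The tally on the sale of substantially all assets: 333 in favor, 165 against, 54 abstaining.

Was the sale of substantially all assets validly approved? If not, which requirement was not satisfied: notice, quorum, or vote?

Valid — all requirements satisfied.

Notice: 60 days given; 60 required. Satisfied.
Quorum: 33% of 1,666 = 549.78, rounded up to 550; 552 present. Satisfied.
Vote: requires two-thirds of the votes cast (552 − 54 abstaining = 498); 2/3 of 498 = 332, so 332 needed; 333 in favor. Satisfied.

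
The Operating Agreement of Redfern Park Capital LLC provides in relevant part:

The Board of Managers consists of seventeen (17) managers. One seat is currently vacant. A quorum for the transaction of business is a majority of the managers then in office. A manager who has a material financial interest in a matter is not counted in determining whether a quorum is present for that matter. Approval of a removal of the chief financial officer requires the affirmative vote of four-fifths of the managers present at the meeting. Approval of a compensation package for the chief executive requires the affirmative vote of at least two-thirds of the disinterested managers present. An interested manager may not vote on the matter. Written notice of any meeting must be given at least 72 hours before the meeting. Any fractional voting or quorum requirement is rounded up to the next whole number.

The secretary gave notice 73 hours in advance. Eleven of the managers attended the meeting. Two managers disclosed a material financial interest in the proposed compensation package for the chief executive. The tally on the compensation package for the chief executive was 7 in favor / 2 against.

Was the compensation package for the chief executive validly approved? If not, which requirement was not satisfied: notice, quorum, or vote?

Valid — all requirements satisfied.

Notice: 73 hours given; 72 required (73 ≥ 72). Satisfied.
Quorum: 11 present, but the 2 interested managers do not count, leaving 9. Quorum is 9. Satisfied.
Vote: the compensation package for the chief executive requires two-thirds of the disinterested managers present (11 − 2 = 9). 2/3 of 9 = 6, so 6 affirmative votes are needed; 7 voted in favor. Satisfied.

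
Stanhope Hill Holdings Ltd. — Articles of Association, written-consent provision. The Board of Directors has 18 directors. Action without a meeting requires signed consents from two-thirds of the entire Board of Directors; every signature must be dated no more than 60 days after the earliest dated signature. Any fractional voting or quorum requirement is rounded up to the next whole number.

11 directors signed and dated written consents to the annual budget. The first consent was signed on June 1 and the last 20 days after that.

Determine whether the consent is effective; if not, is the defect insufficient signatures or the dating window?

Signatures required: two-thirds of 18 — 2/3 of 18 = 12, so 12 needed; 11 signed. Insufficient.
Dating window: the latest signature is 20 days after the earliest; the limit is 60 days. Within the window.

Not effective — insufficient signatures.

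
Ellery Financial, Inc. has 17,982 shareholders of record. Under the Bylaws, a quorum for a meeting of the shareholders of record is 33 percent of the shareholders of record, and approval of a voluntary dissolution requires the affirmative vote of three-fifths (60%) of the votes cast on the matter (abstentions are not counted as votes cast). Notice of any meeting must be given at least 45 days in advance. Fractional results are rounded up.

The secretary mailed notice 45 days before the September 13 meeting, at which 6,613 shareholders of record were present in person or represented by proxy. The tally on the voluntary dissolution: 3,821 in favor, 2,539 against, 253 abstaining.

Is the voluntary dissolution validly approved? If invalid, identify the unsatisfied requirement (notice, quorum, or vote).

Notice: 45 days given; 45 required. Satisfied.
Quorum: 33% of 17,982 = 5,934.06, rounded up to 5,935; 6,613 present. Satisfied.
Vote: requires three-fifths of the votes cast (6,613 − 253 abstaining = 6,360); 3/5 of 6360 = 3816, so 3,816 needed; 3,821 in favor. Satisfied.

Valid — all requirements satisfied.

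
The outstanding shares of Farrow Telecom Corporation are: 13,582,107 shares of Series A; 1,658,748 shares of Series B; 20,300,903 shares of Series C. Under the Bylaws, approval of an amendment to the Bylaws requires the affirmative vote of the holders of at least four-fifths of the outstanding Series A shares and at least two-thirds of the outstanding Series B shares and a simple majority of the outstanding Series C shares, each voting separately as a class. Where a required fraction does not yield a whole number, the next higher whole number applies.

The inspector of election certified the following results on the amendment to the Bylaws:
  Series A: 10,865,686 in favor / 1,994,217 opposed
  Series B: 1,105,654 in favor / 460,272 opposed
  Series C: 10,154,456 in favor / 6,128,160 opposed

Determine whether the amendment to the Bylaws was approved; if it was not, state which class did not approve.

Not approved — the Series B shares did not give the required vote.

Series A: 4/5 of 13582107 = 10865685.60, rounded up to 10865686; 10,865,686 required, 10,865,686 in favor — approved.
Series B: 2/3 of 1658748 = 1105832; 1,105,832 required, 1,105,654 in favor — not approved.
Series C: a majority of 20300903 is 10150452; 10,150,452 required, 10,154,456 in favor — approved.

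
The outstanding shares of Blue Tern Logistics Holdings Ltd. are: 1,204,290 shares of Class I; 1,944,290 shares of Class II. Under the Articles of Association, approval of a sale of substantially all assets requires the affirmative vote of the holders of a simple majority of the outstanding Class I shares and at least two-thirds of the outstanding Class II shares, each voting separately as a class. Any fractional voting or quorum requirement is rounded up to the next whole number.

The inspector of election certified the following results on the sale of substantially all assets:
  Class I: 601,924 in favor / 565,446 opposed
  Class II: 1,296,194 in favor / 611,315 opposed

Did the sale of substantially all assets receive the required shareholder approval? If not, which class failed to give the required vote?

Class I: a majority of 1204290 is 602146; 602,146 required, 601,924 in favor — not approved.
Class II: 2/3 of 1944290 = 1296193.33, rounded up to 1296194; 1,296,194 required, 1,296,194 in favor — approved.

Not approved — the Class I shares did not give the required vote.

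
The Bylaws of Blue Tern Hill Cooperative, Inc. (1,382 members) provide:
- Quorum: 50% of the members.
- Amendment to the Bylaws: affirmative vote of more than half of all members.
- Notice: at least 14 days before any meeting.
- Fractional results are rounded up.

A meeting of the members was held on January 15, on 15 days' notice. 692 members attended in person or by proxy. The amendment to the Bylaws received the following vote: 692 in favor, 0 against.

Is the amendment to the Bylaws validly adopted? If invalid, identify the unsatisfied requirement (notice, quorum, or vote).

Valid — all requirements satisfied.

Notice: 15 days given; 14 required. Satisfied.
Quorum: 50% of 1,382 = 691; 692 present. Satisfied.
Vote: requires a majority of all members (1,382); a majority of 1382 is 692, so 692 needed; 692 in favor. Satisfied.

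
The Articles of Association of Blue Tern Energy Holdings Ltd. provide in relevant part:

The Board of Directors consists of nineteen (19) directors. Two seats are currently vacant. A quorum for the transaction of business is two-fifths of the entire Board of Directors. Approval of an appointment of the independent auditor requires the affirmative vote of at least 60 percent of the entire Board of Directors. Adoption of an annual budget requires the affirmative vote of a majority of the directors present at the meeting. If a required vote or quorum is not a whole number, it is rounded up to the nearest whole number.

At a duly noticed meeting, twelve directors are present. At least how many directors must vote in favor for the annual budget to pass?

The annual budget requires a majority of the directors present (12).
A majority of 12 is 7.

7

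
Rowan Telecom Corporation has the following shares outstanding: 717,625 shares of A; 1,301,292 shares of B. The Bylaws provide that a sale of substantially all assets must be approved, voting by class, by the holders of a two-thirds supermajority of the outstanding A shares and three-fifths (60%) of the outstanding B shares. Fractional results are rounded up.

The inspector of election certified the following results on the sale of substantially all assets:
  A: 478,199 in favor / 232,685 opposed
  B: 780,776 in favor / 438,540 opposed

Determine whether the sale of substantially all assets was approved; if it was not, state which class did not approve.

Not approved — the A shares did not give the required vote.

A: 2/3 of 717625 = 478416.67, rounded up to 478417; 478,417 required, 478,199 in favor — not approved.
B: 3/5 of 1301292 = 780775.20, rounded up to 780776; 780,776 required, 780,776 in favor — approved.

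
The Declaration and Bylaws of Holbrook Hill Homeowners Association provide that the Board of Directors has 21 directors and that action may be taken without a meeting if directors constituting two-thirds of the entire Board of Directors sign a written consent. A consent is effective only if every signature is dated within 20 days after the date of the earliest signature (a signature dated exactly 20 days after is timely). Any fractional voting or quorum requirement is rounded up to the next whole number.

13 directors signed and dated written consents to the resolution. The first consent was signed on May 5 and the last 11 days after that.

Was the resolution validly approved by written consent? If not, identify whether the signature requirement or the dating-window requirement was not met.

Not effective — insufficient signatures.

Signatures required: two-thirds of 21 — 2/3 of 21 = 14, so 14 needed; 13 signed. Insufficient.
Dating window: the latest signature is 11 days after the earliest; the limit is 20 days. Within the window.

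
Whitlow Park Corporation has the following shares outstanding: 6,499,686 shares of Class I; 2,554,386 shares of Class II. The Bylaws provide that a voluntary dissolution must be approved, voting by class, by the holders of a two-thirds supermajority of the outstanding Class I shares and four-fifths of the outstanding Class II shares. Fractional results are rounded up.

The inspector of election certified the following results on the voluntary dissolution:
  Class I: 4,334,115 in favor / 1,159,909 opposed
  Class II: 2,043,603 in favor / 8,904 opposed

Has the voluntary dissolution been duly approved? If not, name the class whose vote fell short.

Class I: 2/3 of 6499686 = 4333124; 4,333,124 required, 4,334,115 in favor — approved.
Class II: 4/5 of 2554386 = 2043508.80, rounded up to 2043509; 2,043,509 required, 2,043,603 in favor — approved.

Approved — every class gave the required vote.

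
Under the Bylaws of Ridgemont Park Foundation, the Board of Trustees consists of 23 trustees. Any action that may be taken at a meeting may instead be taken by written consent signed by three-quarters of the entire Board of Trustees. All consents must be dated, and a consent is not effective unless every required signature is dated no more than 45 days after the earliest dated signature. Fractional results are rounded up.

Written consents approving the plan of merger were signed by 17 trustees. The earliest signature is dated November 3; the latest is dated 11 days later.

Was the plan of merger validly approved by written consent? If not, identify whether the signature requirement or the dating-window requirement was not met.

Not effective — insufficient signatures.

Signatures required: three-quarters of 23 — 3/4 of 23 = 17.25, rounded up to 18, so 18 needed; 17 signed. Insufficient.
Dating window: the latest signature is 11 days after the earliest; the limit is 45 days. Within the window.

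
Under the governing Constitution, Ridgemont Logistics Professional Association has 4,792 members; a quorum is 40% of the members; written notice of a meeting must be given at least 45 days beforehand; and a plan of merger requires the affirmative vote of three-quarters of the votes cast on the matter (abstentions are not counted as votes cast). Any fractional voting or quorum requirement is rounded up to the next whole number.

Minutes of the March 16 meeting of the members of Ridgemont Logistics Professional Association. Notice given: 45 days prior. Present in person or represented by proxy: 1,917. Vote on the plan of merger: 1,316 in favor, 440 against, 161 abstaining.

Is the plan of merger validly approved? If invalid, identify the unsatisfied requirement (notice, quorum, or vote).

Invalid — vote requirement not satisfied.

Notice: 45 days given; 45 required. Satisfied.
Quorum: 40% of 4,792 = 1,916.80, rounded up to 1,917; 1,917 present. Satisfied.
Vote: requires three-fourths of the votes cast (1,917 − 161 abstaining = 1,756); 3/4 of 1756 = 1317, so 1,317 needed; 1,316 in favor. Not satisfied.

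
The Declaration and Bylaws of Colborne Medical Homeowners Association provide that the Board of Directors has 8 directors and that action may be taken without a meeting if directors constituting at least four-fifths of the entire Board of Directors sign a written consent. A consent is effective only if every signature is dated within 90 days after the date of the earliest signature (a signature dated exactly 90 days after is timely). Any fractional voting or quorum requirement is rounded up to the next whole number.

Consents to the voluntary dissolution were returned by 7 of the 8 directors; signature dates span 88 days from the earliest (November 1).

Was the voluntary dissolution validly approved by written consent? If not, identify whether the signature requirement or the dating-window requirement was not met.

Effective — both the signature and dating-window requirements are satisfied.

Signatures required: at least four-fifths of 8 — 4/5 of 8 = 6.40, rounded up to 7, so 7 needed; 7 signed. Sufficient.
Dating window: the latest signature is 88 days after the earliest; the limit is 90 days. Within the window.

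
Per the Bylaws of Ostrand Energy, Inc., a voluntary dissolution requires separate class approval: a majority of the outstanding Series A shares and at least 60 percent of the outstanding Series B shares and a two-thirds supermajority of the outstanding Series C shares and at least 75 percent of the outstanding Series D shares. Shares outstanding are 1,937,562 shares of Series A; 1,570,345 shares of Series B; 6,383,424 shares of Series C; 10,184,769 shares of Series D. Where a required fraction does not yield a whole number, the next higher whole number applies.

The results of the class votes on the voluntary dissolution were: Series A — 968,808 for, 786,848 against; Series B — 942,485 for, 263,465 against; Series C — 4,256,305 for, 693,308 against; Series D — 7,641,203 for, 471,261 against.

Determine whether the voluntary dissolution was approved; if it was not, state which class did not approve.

Series A: a majority of 1937562 is 968782; 968,782 required, 968,808 in favor — approved.
Series B: 3/5 of 1570345 = 942207; 942,207 required, 942,485 in favor — approved.
Series C: 2/3 of 6383424 = 4255616; 4,255,616 required, 4,256,305 in favor — approved.
Series D: 3/4 of 10184769 = 7638576.75, rounded up to 7638577; 7,638,577 required, 7,641,203 in favor — approved.

Approved — every class gave the required vote.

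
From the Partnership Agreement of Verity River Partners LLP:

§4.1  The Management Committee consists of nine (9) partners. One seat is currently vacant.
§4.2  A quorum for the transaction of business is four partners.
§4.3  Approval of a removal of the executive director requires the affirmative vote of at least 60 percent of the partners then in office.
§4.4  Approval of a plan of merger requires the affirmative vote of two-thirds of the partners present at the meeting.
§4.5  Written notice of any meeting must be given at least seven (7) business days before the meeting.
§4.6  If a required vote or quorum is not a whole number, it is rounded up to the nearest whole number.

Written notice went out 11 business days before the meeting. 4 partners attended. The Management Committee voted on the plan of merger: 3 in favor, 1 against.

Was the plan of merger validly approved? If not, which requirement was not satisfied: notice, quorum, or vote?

Valid — all requirements satisfied.

Notice: 11 business days given; 7 required (11 ≥ 7). Satisfied.
Quorum: 4 present; quorum is 4. Satisfied.
Vote: the plan of merger requires two-thirds of the partners present (4). 2/3 of 4 = 2.67, rounded up to 3, so 3 affirmative votes are needed; 3 voted in favor. Satisfied.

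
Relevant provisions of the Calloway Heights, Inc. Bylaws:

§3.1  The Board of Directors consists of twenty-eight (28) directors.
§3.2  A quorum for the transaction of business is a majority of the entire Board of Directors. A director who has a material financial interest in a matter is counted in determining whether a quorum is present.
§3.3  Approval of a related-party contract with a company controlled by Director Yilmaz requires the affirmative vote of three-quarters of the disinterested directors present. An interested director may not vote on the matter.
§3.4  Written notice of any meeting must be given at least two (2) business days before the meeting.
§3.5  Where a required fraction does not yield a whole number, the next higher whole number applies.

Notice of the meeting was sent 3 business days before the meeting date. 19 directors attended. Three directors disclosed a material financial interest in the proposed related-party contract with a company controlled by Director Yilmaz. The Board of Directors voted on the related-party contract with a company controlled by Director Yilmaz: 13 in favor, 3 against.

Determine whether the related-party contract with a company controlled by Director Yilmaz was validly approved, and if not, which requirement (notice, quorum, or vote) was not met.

Notice: 3 business days given; 2 required (3 ≥ 2). Satisfied.
Quorum: 19 present (interested directors count toward quorum); quorum is 15. Satisfied.
Vote: the related-party contract with a company controlled by Director Yilmaz requires three-fourths of the disinterested directors present (19 − 3 = 16). 3/4 of 16 = 12, so 12 affirmative votes are needed; 13 voted in favor. Satisfied.

Valid — all requirements satisfied.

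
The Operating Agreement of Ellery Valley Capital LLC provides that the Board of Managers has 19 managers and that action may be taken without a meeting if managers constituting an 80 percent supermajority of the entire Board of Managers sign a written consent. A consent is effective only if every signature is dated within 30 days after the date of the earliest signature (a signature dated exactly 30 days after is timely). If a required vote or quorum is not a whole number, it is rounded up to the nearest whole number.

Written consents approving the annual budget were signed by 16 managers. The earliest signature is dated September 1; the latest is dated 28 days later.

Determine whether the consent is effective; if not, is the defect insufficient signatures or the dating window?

Effective — both the signature and dating-window requirements are satisfied.

Signatures required: an 80 percent supermajority of 19 — 4/5 of 19 = 15.20, rounded up to 16, so 16 needed; 16 signed. Sufficient.
Dating window: the latest signature is 28 days after the earliest; the limit is 30 days. Within the window.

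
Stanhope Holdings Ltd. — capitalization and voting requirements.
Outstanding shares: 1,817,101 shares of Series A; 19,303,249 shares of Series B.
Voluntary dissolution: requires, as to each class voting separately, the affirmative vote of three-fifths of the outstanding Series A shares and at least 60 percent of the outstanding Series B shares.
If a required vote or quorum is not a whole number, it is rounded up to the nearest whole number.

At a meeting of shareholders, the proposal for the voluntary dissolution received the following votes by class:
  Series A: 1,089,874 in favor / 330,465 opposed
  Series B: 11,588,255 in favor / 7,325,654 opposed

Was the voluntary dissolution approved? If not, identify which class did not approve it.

Series A: 3/5 of 1817101 = 1090260.60, rounded up to 1090261; 1,090,261 required, 1,089,874 in favor — not approved.
Series B: 3/5 of 19303249 = 11581949.40, rounded up to 11581950; 11,581,950 required, 11,588,255 in favor — approved.

Not approved — the Series A shares did not give the required vote.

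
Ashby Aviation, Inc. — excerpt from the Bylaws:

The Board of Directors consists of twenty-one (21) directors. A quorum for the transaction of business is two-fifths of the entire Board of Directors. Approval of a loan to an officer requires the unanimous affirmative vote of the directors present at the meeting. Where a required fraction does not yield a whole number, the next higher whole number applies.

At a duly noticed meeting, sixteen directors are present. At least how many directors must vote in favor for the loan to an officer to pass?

The loan to an officer requires the unanimous vote of the directors present (16).
Unanimous means all 16.

16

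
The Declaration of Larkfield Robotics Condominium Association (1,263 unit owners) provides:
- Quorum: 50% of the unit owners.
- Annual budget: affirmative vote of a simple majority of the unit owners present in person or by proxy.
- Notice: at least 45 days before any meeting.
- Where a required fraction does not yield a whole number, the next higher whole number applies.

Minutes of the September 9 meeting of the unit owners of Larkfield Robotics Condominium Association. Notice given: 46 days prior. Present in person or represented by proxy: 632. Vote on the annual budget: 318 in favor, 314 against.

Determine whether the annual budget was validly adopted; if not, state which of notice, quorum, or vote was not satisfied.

Notice: 46 days given; 45 required. Satisfied.
Quorum: 50% of 1,263 = 631.50, rounded up to 632; 632 present. Satisfied.
Vote: requires a majority of those present (632); a majority of 632 is 317, so 317 needed; 318 in favor. Satisfied.

Valid — all requirements satisfied.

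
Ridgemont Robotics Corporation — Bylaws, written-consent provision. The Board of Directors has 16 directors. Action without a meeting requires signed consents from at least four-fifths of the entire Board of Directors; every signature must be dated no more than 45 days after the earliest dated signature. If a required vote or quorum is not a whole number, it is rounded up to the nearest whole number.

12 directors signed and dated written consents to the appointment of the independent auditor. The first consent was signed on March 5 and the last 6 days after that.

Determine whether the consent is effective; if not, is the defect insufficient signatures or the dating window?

Not effective — insufficient signatures.

Signatures required: at least four-fifths of 16 — 4/5 of 16 = 12.80, rounded up to 13, so 13 needed; 12 signed. Insufficient.
Dating window: the latest signature is 6 days after the earliest; the limit is 45 days. Within the window.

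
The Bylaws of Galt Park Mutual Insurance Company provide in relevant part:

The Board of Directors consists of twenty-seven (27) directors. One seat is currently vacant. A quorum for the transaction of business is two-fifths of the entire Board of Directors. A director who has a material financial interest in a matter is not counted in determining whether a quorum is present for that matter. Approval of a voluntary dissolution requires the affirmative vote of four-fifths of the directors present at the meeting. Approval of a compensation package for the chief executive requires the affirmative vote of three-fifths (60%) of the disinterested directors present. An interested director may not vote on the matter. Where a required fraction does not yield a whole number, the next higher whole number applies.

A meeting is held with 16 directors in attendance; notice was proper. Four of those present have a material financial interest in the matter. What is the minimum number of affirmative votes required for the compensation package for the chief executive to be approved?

The compensation package for the chief executive requires three-fifths of the disinterested directors present (16 − 4 = 12).
3/5 of 12 = 7.20, rounded up to 8.

8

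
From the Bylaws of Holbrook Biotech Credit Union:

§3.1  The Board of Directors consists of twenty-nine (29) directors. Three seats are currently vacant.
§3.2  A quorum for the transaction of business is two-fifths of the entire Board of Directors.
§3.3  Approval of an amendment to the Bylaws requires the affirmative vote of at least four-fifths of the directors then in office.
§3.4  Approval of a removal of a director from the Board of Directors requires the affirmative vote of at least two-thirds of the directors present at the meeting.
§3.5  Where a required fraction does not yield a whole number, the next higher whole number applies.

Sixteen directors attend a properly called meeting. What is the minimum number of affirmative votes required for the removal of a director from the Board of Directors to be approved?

11

The removal of a director from the Board of Directors requires two-thirds of the directors present (16).
2/3 of 16 = 10.67, rounded up to 11.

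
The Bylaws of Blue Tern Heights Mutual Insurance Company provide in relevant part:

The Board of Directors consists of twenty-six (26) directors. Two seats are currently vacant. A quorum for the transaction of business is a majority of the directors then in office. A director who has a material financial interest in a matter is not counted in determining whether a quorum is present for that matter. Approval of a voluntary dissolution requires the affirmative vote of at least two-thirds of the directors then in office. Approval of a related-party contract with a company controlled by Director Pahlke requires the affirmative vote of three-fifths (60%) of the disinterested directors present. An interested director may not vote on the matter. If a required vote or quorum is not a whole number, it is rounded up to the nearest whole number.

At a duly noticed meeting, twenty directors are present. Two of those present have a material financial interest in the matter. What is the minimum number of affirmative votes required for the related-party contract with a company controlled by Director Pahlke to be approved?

The related-party contract with a company controlled by Director Pahlke requires three-fifths of the disinterested directors present (20 − 2 = 18).
3/5 of 18 = 10.80, rounded up to 11.

11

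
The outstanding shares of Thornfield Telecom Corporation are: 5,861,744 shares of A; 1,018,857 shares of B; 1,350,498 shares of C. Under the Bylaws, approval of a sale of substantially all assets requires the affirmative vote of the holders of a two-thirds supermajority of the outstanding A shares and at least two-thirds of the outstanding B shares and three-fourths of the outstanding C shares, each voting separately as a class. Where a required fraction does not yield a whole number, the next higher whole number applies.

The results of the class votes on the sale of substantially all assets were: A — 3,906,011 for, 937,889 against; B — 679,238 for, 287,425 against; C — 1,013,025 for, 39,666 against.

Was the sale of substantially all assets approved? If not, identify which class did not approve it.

Not approved — the A shares did not give the required vote.

A: 2/3 of 5861744 = 3907829.33, rounded up to 3907830; 3,907,830 required, 3,906,011 in favor — not approved.
B: 2/3 of 1018857 = 679238; 679,238 required, 679,238 in favor — approved.
C: 3/4 of 1350498 = 1012873.50, rounded up to 1012874; 1,012,874 required, 1,013,025 in favor — approved.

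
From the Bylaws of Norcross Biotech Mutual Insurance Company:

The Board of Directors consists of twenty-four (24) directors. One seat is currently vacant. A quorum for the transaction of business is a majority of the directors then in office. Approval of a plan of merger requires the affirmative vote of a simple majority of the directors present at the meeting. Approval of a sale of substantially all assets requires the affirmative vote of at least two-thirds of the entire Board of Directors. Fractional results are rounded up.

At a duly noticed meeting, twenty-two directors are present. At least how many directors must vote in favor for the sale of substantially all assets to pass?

The sale of substantially all assets requires two-thirds of the entire Board of Directors (24).
2/3 of 24 = 16.

16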